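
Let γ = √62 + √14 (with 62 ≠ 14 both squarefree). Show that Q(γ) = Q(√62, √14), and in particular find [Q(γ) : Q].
[Q(γ) : Q] = 4 (equivalently, Q(γ) = Q(√62, √14))

Obviously Q(γ) ⊆ Q(√62, √14), and [Q(√62, √14):Q] = 4 (since 62, 14 are distinct squarefree integers > 1 with 868 not a perfect square). To show equality we compute the minimal polynomial of γ. From γ = √62 + √14: γ^2 = 62 + 2√(868) + 14 = 76 + 2√(868), so γ^2 - 76 = 2√(868); squaring, (γ^2 - 76)^2 = 4·868, i.e. γ^4 - 152γ^2 + 5776 - 3472 = 0, i.e. γ^4 - 152γ^2 + 2304 = 0. So γ is a root of x^4 - 152x^2 + 2304. This polynomial is irreducible over Q: it has no rational root (each ±√62 ± √14 is irrational), and any factorization into two quadratics over Q would force √(868) ∈ Q (pairing opposite roots) or √62, √14 ∈ Q (other pairings), all impossible. Hence [Q(γ):Q] = 4 = [Q(√62, √14):Q], so Q(γ) = Q(√62, √14).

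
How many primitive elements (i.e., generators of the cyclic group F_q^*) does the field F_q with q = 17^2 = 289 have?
There are φ(288) = 96 primitive elements

F_q^* is cyclic of order q - 1 = 288. A cyclic group of order m has exactly φ(m) generators. Here m = 288 = 2^5 · 3^2, so the number of primitive elements is φ(288) = 96.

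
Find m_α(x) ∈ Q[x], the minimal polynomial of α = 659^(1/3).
m_α(x) = x^3 - 659

α satisfies α^3 = 659, so x^3 - 659 annihilates α. By the rational root test, a rational root p/q (in lowest terms) of x^3 - 659 would satisfy p^3 = 659 q^3, forcing q = 1 and p^3 = 659; but 659 is not a perfect cube, contradiction. A monic cubic over Q with no rational root is irreducible (any nontrivial factorization would include a linear factor). Hence x^3 - 659 is the minimal polynomial of α, and in particular [Q(α):Q] = 3.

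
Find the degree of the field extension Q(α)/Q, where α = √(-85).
[Q(α):Q] = 2

[Q(α):Q] equals the degree of the minimal polynomial of α. Here α^2 = -85 and x^2 + 85 is irreducible (d = -85 is squarefree, ≠ 1, hence not a square), so deg(m_α) = 2. Thus [Q(α):Q] = 2.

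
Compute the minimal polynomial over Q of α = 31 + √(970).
m_α(x) = x^2 - 62x - 9

From α - 31 = √(970), squaring gives (α - 31)^2 = 970, i.e. α^2 - 62α + 961 = 970, so α^2 - 62α - 9 = 0. The discriminant of x^2 - 62x - 9 is (-62)^2 - 4·(-9) = 3844 + 36 = 3880, and 4·(970) is not a perfect square in Q since 970 is squarefree and ≠ 1. Hence x^2 - 62x - 9 is irreducible over Q and is the minimal polynomial of α.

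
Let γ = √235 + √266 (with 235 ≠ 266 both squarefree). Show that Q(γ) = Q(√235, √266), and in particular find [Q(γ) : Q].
[Q(γ) : Q] = 4 (equivalently, Q(γ) = Q(√235, √266))

Obviously Q(γ) ⊆ Q(√235, √266), and [Q(√235, √266):Q] = 4 (since 235, 266 are distinct squarefree integers > 1 with 62510 not a perfect square). To show equality we compute the minimal polynomial of γ. From γ = √235 + √266: γ^2 = 235 + 2√(62510) + 266 = 501 + 2√(62510), so γ^2 - 501 = 2√(62510); squaring, (γ^2 - 501)^2 = 4·62510, i.e. γ^4 - 1002γ^2 + 251001 - 250040 = 0, i.e. γ^4 - 1002γ^2 + 961 = 0. So γ is a root of x^4 - 1002x^2 + 961. This polynomial is irreducible over Q: it has no rational root (each ±√235 ± √266 is irrational), and any factorization into two quadratics over Q would force √(62510) ∈ Q (pairing opposite roots) or √235, √266 ∈ Q (other pairings), all impossible. Hence [Q(γ):Q] = 4 = [Q(√235, √266):Q], so Q(γ) = Q(√235, √266).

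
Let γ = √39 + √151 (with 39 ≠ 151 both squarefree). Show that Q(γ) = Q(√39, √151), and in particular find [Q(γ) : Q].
[Q(γ) : Q] = 4 (equivalently, Q(γ) = Q(√39, √151))

Obviously Q(γ) ⊆ Q(√39, √151), and [Q(√39, √151):Q] = 4 (since 39, 151 are distinct squarefree integers > 1 with 5889 not a perfect square). To show equality we compute the minimal polynomial of γ. From γ = √39 + √151: γ^2 = 39 + 2√(5889) + 151 = 190 + 2√(5889), so γ^2 - 190 = 2√(5889); squaring, (γ^2 - 190)^2 = 4·5889, i.e. γ^4 - 380γ^2 + 36100 - 23556 = 0, i.e. γ^4 - 380γ^2 + 12544 = 0. So γ is a root of x^4 - 380x^2 + 12544. This polynomial is irreducible over Q: it has no rational root (each ±√39 ± √151 is irrational), and any factorization into two quadratics over Q would force √(5889) ∈ Q (pairing opposite roots) or √39, √151 ∈ Q (other pairings), all impossible. Hence [Q(γ):Q] = 4 = [Q(√39, √151):Q], so Q(γ) = Q(√39, √151).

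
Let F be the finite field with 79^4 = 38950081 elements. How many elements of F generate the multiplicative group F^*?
There are φ(38950080) = 9584640 primitive elements

F_q^* is cyclic of order q - 1 = 38950080. A cyclic group of order m has exactly φ(m) generators. Here m = 38950080 = 2^6 · 3 · 5 · 13 · 3121, so the number of primitive elements is φ(38950080) = 9584640.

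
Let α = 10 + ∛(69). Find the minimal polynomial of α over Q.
m_α(x) = x^3 - 30x^2 + 300x - 1069

Set β = α - 10 = ∛(69), so β^3 = 69. Then (α - 10)^3 - 69 = 0, i.e. α is a root of g(x) = (x - 10)^3 - 69 = x^3 - 30x^2 + 300x - 1069. Since g(x) = h(x - 10) where h(x) = x^3 - 69, and h is irreducible over Q (because 69 is not a perfect cube, so h has no rational root, and a monic cubic with no rational root is irreducible), g is also irreducible (irreducibility is preserved under the substitution x → x - 10). Hence m_α(x) = x^3 - 30x^2 + 300x - 1069.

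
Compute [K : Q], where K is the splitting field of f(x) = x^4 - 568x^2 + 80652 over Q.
[K : Q] = 4

Solving the quadratic in x^2: x^2 = (568 ± √(568^2 - 4·80652))/2 = (568 ± √16)/2 = (568 ± 4)/2, giving x^2 = 282 or x^2 = 286. So f(x) = (x^2 - 282)(x^2 - 286) and the roots of f are ±√282, ±√286. Hence the splitting field is K = Q(√282, √286). Since 282 and 286 are distinct squarefree integers > 1, their product 80652 is not a perfect square, so √286 ∉ Q(√282). By the tower law [K:Q] = [Q(√282,√286):Q(√282)] · [Q(√282):Q] = 2 · 2 = 4.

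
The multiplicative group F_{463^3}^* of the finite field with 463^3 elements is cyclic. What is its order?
|F_{463^3}^*| = 99252846

F_{463^3} has 463^3 = 99252847 elements; its multiplicative group consists of all nonzero elements, so |F_{463^3}^*| = 99252847 - 1 = 99252846. (It is cyclic since any finite subgroup of the multiplicative group of a field is cyclic.)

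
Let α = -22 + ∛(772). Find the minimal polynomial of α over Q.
m_α(x) = x^3 + 66x^2 + 1452x + 9876

Set β = α + 22 = ∛(772), so β^3 = 772. Then (α + 22)^3 - 772 = 0, i.e. α is a root of g(x) = (x + 22)^3 - 772 = x^3 + 66x^2 + 1452x + 9876. Since g(x) = h(x + 22) where h(x) = x^3 - 772, and h is irreducible over Q (because 772 is not a perfect cube, so h has no rational root, and a monic cubic with no rational root is irreducible), g is also irreducible (irreducibility is preserved under the substitution x → x + 22). Hence m_α(x) = x^3 + 66x^2 + 1452x + 9876.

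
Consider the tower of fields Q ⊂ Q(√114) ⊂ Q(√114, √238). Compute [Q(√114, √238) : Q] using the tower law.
[Q(√114, √238) : Q] = 4

[Q(√114):Q] = 2 (min poly x^2 - 114, irreducible since 114 is squarefree > 1). For the top step, suppose √238 ∈ Q(√114), say √238 = c + d√114 with c, d ∈ Q. Squaring: 238 = c^2 + 114d^2 + 2cd√114. Since √114 ∉ Q this forces 2cd = 0. If d = 0 then √238 = c ∈ Q, contradicting 238 squarefree > 1. If c = 0 then 238 = 114d^2, so 114·238 = (114d)^2 is a perfect square in Q — but 114·238 = 27132 is not a perfect square (since 114 and 238 are distinct squarefree integers). Contradiction. Hence √238 ∉ Q(√114), so x^2 - 238 stays irreducible over Q(√114) and [Q(√114, √238) : Q(√114)] = 2. By the tower law, [Q(√114, √238) : Q] = 2 · 2 = 4.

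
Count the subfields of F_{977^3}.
F_{977^3} has 2 subfields

The subfields of F_{p^n} are exactly the fields F_{p^d} for d | n (each is the fixed field of the unique index-d subgroup of Gal(F_{p^n}/F_p) ≅ Z/nZ). The divisors of n = 3 are {1, 3}, giving 2 subfields: F_{977^1}, F_{977^3}.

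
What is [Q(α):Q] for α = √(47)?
[Q(α):Q] = 2

[Q(α):Q] equals the degree of the minimal polynomial of α. Here α^2 = 47 and x^2 - 47 is irreducible (d = 47 is squarefree, ≠ 1, hence not a square), so deg(m_α) = 2. Thus [Q(α):Q] = 2.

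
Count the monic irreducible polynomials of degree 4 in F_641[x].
There are 42205696320 monic irreducible polynomials of degree 4 over F_641

Each element of F_{641^4} that lies in no proper subfield is a root of exactly one monic irreducible of degree 4 over F_641, and each such polynomial has 4 distinct roots in F_{641^4}. By Möbius inversion the count is N_641(4) = (1/4) Σ_{d|4} μ(4/d) · 641^d = (1/4)(μ(4)·641^1 + μ(2)·641^2 + μ(1)·641^4) = 168822785280/4 = 42205696320.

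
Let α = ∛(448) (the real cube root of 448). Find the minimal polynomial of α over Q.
m_α(x) = x^3 - 448

α satisfies α^3 = 448, so x^3 - 448 annihilates α. By the rational root test, a rational root p/q (in lowest terms) of x^3 - 448 would satisfy p^3 = 448 q^3, forcing q = 1 and p^3 = 448; but 448 is not a perfect cube, contradiction. A monic cubic over Q with no rational root is irreducible (any nontrivial factorization would include a linear factor). Hence x^3 - 448 is the minimal polynomial of α, and in particular [Q(α):Q] = 3.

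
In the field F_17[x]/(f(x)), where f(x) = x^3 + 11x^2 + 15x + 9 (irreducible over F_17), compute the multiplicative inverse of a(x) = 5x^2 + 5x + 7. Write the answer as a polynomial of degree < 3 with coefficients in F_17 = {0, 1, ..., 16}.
a(x)^(-1) ≡ 9x^2 + x + 6 (mod f(x))

Since f is irreducible over F_17, F_17[x]/(f) is a field and a(x) ≠ 0 has an inverse. Apply the extended Euclidean algorithm to f(x) and a(x) in F_17[x]: f(x) = (7x + 2)·a(x) + (7x + 12);  a(x) = (8x + 4)·(7x + 12) + (10). The last nonzero remainder is the constant 10 = gcd(f, a) in F_17. Back-substituting through the division chain expresses 10 = s(x)·a(x) + t(x)·f(x) with s(x) ≡ 5x^2 + 10x + 9 (mod f), so (5x^2 + 10x + 9)·a(x) ≡ 10 (mod f). Multiplying by 10^(-1) ≡ 12 in F_17 gives a(x)^(-1) ≡ 12·(5x^2 + 10x + 9) ≡ 9x^2 + x + 6 (mod f). Check: (5x^2 + 5x + 7)·(9x^2 + x + 6) = 11x^4 + 16x^3 + 13x^2 + 3x + 8 ≡ 1 (mod x^3 + 11x^2 + 15x + 9).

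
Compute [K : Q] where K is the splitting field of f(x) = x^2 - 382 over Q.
[K : Q] = 2

f(x) = x^2 - 382 factors as (x - √382)(x + √382). The splitting field is K = Q(√382). Since 382 is squarefree and > 1, it is not a perfect square, so x^2 - 382 is irreducible over Q and [Q(√382) : Q] = 2. Hence [K : Q] = 2.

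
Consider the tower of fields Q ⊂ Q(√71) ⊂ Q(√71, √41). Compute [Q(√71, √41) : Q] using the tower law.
[Q(√71, √41) : Q] = 4

[Q(√71):Q] = 2 (min poly x^2 - 71, irreducible since 71 is squarefree > 1). For the top step, suppose √41 ∈ Q(√71), say √41 = c + d√71 with c, d ∈ Q. Squaring: 41 = c^2 + 71d^2 + 2cd√71. Since √71 ∉ Q this forces 2cd = 0. If d = 0 then √41 = c ∈ Q, contradicting 41 squarefree > 1. If c = 0 then 41 = 71d^2, so 71·41 = (71d)^2 is a perfect square in Q — but 71·41 = 2911 is not a perfect square (since 71 and 41 are distinct squarefree integers). Contradiction. Hence √41 ∉ Q(√71), so x^2 - 41 stays irreducible over Q(√71) and [Q(√71, √41) : Q(√71)] = 2. By the tower law, [Q(√71, √41) : Q] = 2 · 2 = 4.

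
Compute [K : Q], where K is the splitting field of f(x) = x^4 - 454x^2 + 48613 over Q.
[K : Q] = 4

Solving the quadratic in x^2: x^2 = (454 ± √(454^2 - 4·48613))/2 = (454 ± √11664)/2 = (454 ± 108)/2, giving x^2 = 173 or x^2 = 281. So f(x) = (x^2 - 173)(x^2 - 281) and the roots of f are ±√173, ±√281. Hence the splitting field is K = Q(√173, √281). Since 173 and 281 are distinct squarefree integers > 1, their product 48613 is not a perfect square, so √281 ∉ Q(√173). By the tower law [K:Q] = [Q(√173,√281):Q(√173)] · [Q(√173):Q] = 2 · 2 = 4.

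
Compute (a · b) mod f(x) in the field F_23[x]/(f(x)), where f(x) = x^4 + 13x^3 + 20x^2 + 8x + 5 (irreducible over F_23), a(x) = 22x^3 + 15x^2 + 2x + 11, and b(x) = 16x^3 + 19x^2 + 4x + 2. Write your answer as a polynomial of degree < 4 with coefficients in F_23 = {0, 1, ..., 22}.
a · b ≡ 18x^3 + 3x^2 + 11x + 17 (mod f(x))

Multiply in F_23[x]: a(x)·b(x) = (22x^3 + 15x^2 + 2x + 11)·(16x^3 + 19x^2 + 4x + 2) = 7x^6 + 14x^5 + 14x^4 + 19x^3 + 17x^2 + 2x + 22. This has degree ≥ 4, so divide by f(x) over F_23: 7x^6 + 14x^5 + 14x^4 + 19x^3 + 17x^2 + 2x + 22 = (7x^2 + 15x + 1)·(x^4 + 13x^3 + 20x^2 + 8x + 5) + (18x^3 + 3x^2 + 11x + 17). Hence a·b ≡ 18x^3 + 3x^2 + 11x + 17 (mod f). (F_23[x]/(f) is a field with 23^4 = 279841 elements since f is irreducible of degree 4.)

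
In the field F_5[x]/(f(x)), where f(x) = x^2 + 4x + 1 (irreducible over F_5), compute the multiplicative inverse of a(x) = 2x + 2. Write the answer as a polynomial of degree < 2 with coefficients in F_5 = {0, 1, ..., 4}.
a(x)^(-1) ≡ 4x + 2 (mod f(x))

Since f is irreducible over F_5, F_5[x]/(f) is a field and a(x) ≠ 0 has an inverse. Apply the extended Euclidean algorithm to f(x) and a(x) in F_5[x]: f(x) = (3x + 4)·a(x) + (3). The last nonzero remainder is the constant 3 = gcd(f, a) in F_5. Back-substituting through the division chain expresses 3 = s(x)·a(x) + t(x)·f(x) with s(x) ≡ 2x + 1 (mod f), so (2x + 1)·a(x) ≡ 3 (mod f). Multiplying by 3^(-1) ≡ 2 in F_5 gives a(x)^(-1) ≡ 2·(2x + 1) ≡ 4x + 2 (mod f). Check: (2x + 2)·(4x + 2) = 3x^2 + 2x + 4 ≡ 1 (mod x^2 + 4x + 1).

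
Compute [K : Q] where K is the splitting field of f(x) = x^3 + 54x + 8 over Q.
[K : Q] = 6

By the rational root test, any rational root of the monic integer polynomial f(x) = x^3 + 54x + 8 must be an integer dividing the constant term 8, i.e. one of ±{1, 2, 4, 8}. Evaluating: f(1) = 63, f(-1) = -47, f(2) = 124, f(-2) = -108, f(4) = 288, f(-4) = -272, f(8) = 952, f(-8) = -936; none is 0, so f has no rational root and is therefore irreducible over Q (a cubic with no linear factor over a field is irreducible). For an irreducible cubic, the Galois group is A_3 or S_3 according as the discriminant disc(f) = -4a^3 - 27b^2 = -4·(54)^3 - 27·(8)^2 = -631584 is or is not a square in Q. Here disc(f) = -631584 is not a perfect square in Q, so the Galois group of f over Q is not contained in A_3 and must be all of S_3. The splitting field has degree |S_3| = 6 over Q, so [K : Q] = 6.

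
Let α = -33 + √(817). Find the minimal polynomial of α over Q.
m_α(x) = x^2 + 66x + 272

From α + 33 = √(817), squaring gives (α + 33)^2 = 817, i.e. α^2 + 66α + 1089 = 817, so α^2 + 66α + 272 = 0. The discriminant of x^2 + 66x + 272 is (66)^2 - 4·(272) = 4356 - 1088 = 3268, and 4·(817) is not a perfect square in Q since 817 is squarefree and ≠ 1. Hence x^2 + 66x + 272 is irreducible over Q and is the minimal polynomial of α.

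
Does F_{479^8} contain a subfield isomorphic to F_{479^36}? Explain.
No: F_{479^36} is not a subfield of F_{479^8}

F_{p^m} embeds in F_{p^n} iff m | n. Here 36 ∤ 8 (since 8 = 0·36 + 8 with remainder 8 ≠ 0), so F_{479^36} is not a subfield of F_{479^8}. Equivalently: if it were, the tower law would give 36 = [F_{479^36}:F_479] dividing [F_{479^8}:F_479] = 8, contradiction.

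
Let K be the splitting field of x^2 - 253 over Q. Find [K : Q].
[K : Q] = 2

f(x) = x^2 - 253 factors as (x - √253)(x + √253). The splitting field is K = Q(√253). Since 253 is squarefree and > 1, it is not a perfect square, so x^2 - 253 is irreducible over Q and [Q(√253) : Q] = 2. Hence [K : Q] = 2.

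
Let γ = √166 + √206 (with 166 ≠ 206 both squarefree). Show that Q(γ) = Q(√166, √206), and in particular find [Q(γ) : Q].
[Q(γ) : Q] = 4 (equivalently, Q(γ) = Q(√166, √206))

Obviously Q(γ) ⊆ Q(√166, √206), and [Q(√166, √206):Q] = 4 (since 166, 206 are distinct squarefree integers > 1 with 34196 not a perfect square). To show equality we compute the minimal polynomial of γ. From γ = √166 + √206: γ^2 = 166 + 2√(34196) + 206 = 372 + 2√(34196), so γ^2 - 372 = 2√(34196); squaring, (γ^2 - 372)^2 = 4·34196, i.e. γ^4 - 744γ^2 + 138384 - 136784 = 0, i.e. γ^4 - 744γ^2 + 1600 = 0. So γ is a root of x^4 - 744x^2 + 1600. This polynomial is irreducible over Q: it has no rational root (each ±√166 ± √206 is irrational), and any factorization into two quadratics over Q would force √(34196) ∈ Q (pairing opposite roots) or √166, √206 ∈ Q (other pairings), all impossible. Hence [Q(γ):Q] = 4 = [Q(√166, √206):Q], so Q(γ) = Q(√166, √206).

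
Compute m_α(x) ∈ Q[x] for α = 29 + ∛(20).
m_α(x) = x^3 - 87x^2 + 2523x - 24409

Set β = α - 29 = ∛(20), so β^3 = 20. Then (α - 29)^3 - 20 = 0, i.e. α is a root of g(x) = (x - 29)^3 - 20 = x^3 - 87x^2 + 2523x - 24409. Since g(x) = h(x - 29) where h(x) = x^3 - 20, and h is irreducible over Q (because 20 is not a perfect cube, so h has no rational root, and a monic cubic with no rational root is irreducible), g is also irreducible (irreducibility is preserved under the substitution x → x - 29). Hence m_α(x) = x^3 - 87x^2 + 2523x - 24409.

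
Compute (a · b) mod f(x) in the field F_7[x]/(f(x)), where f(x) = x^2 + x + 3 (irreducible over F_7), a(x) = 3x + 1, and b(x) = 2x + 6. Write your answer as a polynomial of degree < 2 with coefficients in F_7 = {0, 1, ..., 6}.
a · b ≡ 2 (mod f(x))

Multiply in F_7[x]: a(x)·b(x) = (3x + 1)·(2x + 6) = 6x^2 + 6x + 6. This has degree ≥ 2, so divide by f(x) over F_7: 6x^2 + 6x + 6 = (6)·(x^2 + x + 3) + (2). Hence a·b ≡ 2 (mod f). (F_7[x]/(f) is a field with 7^2 = 49 elements since f is irreducible of degree 2.)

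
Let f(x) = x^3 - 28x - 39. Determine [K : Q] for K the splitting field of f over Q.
[K : Q] = 6

By the rational root test, any rational root of the monic integer polynomial f(x) = x^3 - 28x - 39 must be an integer dividing the constant term -39, i.e. one of ±{1, 3, 13, 39}. Evaluating: f(1) = -66, f(-1) = -12, f(3) = -96, f(-3) = 18, f(13) = 1794, f(-13) = -1872, f(39) = 58188, f(-39) = -58266; none is 0, so f has no rational root and is therefore irreducible over Q (a cubic with no linear factor over a field is irreducible). For an irreducible cubic, the Galois group is A_3 or S_3 according as the discriminant disc(f) = -4a^3 - 27b^2 = -4·(-28)^3 - 27·(-39)^2 = 46741 is or is not a square in Q. Here disc(f) = 46741 is not a perfect square in Q, so the Galois group of f over Q is not contained in A_3 and must be all of S_3. The splitting field has degree |S_3| = 6 over Q, so [K : Q] = 6.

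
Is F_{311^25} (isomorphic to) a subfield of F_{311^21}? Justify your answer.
No: F_{311^25} is not a subfield of F_{311^21}

F_{p^m} embeds in F_{p^n} iff m | n. Here 25 ∤ 21 (since 21 = 0·25 + 21 with remainder 21 ≠ 0), so F_{311^25} is not a subfield of F_{311^21}. Equivalently: if it were, the tower law would give 25 = [F_{311^25}:F_311] dividing [F_{311^21}:F_311] = 21, contradiction.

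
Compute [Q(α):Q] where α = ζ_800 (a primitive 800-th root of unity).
[Q(α):Q] = 320

The minimal polynomial of ζ_800 over Q is the 800-th cyclotomic polynomial Φ_800(x), which is irreducible over Q and has degree φ(800) = 320. Hence [Q(α):Q] = φ(800) = 320.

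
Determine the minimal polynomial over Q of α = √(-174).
m_α(x) = x^2 + 174

α satisfies α^2 + 174 = 0, so x^2 + 174 annihilates α. Since d = -174 is squarefree and ≠ 1, it is not a perfect square in Q, so x^2 + 174 has no rational root and is therefore irreducible over Q (a degree-2 polynomial over a field is irreducible iff it has no root). Hence m_α(x) = x^2 + 174.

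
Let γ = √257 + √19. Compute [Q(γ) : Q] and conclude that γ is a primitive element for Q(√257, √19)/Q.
[Q(γ) : Q] = 4 (equivalently, Q(γ) = Q(√257, √19))

Obviously Q(γ) ⊆ Q(√257, √19), and [Q(√257, √19):Q] = 4 (since 257, 19 are distinct squarefree integers > 1 with 4883 not a perfect square). To show equality we compute the minimal polynomial of γ. From γ = √257 + √19: γ^2 = 257 + 2√(4883) + 19 = 276 + 2√(4883), so γ^2 - 276 = 2√(4883); squaring, (γ^2 - 276)^2 = 4·4883, i.e. γ^4 - 552γ^2 + 76176 - 19532 = 0, i.e. γ^4 - 552γ^2 + 56644 = 0. So γ is a root of x^4 - 552x^2 + 56644. This polynomial is irreducible over Q: it has no rational root (each ±√257 ± √19 is irrational), and any factorization into two quadratics over Q would force √(4883) ∈ Q (pairing opposite roots) or √257, √19 ∈ Q (other pairings), all impossible. Hence [Q(γ):Q] = 4 = [Q(√257, √19):Q], so Q(γ) = Q(√257, √19).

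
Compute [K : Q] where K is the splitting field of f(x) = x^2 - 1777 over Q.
[K : Q] = 2

f(x) = x^2 - 1777 factors as (x - √1777)(x + √1777). The splitting field is K = Q(√1777). Since 1777 is squarefree and > 1, it is not a perfect square, so x^2 - 1777 is irreducible over Q and [Q(√1777) : Q] = 2. Hence [K : Q] = 2.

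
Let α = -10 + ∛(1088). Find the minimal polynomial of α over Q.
m_α(x) = x^3 + 30x^2 + 300x - 88

Set β = α + 10 = ∛(1088), so β^3 = 1088. Then (α + 10)^3 - 1088 = 0, i.e. α is a root of g(x) = (x + 10)^3 - 1088 = x^3 + 30x^2 + 300x - 88. Since g(x) = h(x + 10) where h(x) = x^3 - 1088, and h is irreducible over Q (because 1088 is not a perfect cube, so h has no rational root, and a monic cubic with no rational root is irreducible), g is also irreducible (irreducibility is preserved under the substitution x → x + 10). Hence m_α(x) = x^3 + 30x^2 + 300x - 88.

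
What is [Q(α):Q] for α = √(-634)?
[Q(α):Q] = 2

[Q(α):Q] equals the degree of the minimal polynomial of α. Here α^2 = -634 and x^2 + 634 is irreducible (d = -634 is squarefree, ≠ 1, hence not a square), so deg(m_α) = 2. Thus [Q(α):Q] = 2.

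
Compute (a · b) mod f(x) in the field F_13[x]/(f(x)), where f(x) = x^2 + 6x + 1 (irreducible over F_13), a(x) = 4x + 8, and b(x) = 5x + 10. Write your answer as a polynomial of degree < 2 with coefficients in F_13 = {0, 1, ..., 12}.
a · b ≡ 12x + 8 (mod f(x))

Multiply in F_13[x]: a(x)·b(x) = (4x + 8)·(5x + 10) = 7x^2 + 2x + 2. This has degree ≥ 2, so divide by f(x) over F_13: 7x^2 + 2x + 2 = (7)·(x^2 + 6x + 1) + (12x + 8). Hence a·b ≡ 12x + 8 (mod f). (F_13[x]/(f) is a field with 13^2 = 169 elements since f is irreducible of degree 2.)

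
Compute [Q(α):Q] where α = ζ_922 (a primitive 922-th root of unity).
[Q(α):Q] = 460

The minimal polynomial of ζ_922 over Q is the 922-th cyclotomic polynomial Φ_922(x), which is irreducible over Q and has degree φ(922) = 460. Hence [Q(α):Q] = φ(922) = 460.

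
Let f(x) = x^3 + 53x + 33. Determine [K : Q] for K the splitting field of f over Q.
[K : Q] = 6

By the rational root test, any rational root of the monic integer polynomial f(x) = x^3 + 53x + 33 must be an integer dividing the constant term 33, i.e. one of ±{1, 3, 11, 33}. Evaluating: f(1) = 87, f(-1) = -21, f(3) = 219, f(-3) = -153, f(11) = 1947, f(-11) = -1881, f(33) = 37719, f(-33) = -37653; none is 0, so f has no rational root and is therefore irreducible over Q (a cubic with no linear factor over a field is irreducible). For an irreducible cubic, the Galois group is A_3 or S_3 according as the discriminant disc(f) = -4a^3 - 27b^2 = -4·(53)^3 - 27·(33)^2 = -624911 is or is not a square in Q. Here disc(f) = -624911 is not a perfect square in Q, so the Galois group of f over Q is not contained in A_3 and must be all of S_3. The splitting field has degree |S_3| = 6 over Q, so [K : Q] = 6.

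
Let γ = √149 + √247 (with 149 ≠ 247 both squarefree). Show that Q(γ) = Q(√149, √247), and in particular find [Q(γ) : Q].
[Q(γ) : Q] = 4 (equivalently, Q(γ) = Q(√149, √247))

Obviously Q(γ) ⊆ Q(√149, √247), and [Q(√149, √247):Q] = 4 (since 149, 247 are distinct squarefree integers > 1 with 36803 not a perfect square). To show equality we compute the minimal polynomial of γ. From γ = √149 + √247: γ^2 = 149 + 2√(36803) + 247 = 396 + 2√(36803), so γ^2 - 396 = 2√(36803); squaring, (γ^2 - 396)^2 = 4·36803, i.e. γ^4 - 792γ^2 + 156816 - 147212 = 0, i.e. γ^4 - 792γ^2 + 9604 = 0. So γ is a root of x^4 - 792x^2 + 9604. This polynomial is irreducible over Q: it has no rational root (each ±√149 ± √247 is irrational), and any factorization into two quadratics over Q would force √(36803) ∈ Q (pairing opposite roots) or √149, √247 ∈ Q (other pairings), all impossible. Hence [Q(γ):Q] = 4 = [Q(√149, √247):Q], so Q(γ) = Q(√149, √247).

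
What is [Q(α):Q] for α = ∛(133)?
[Q(α):Q] = 3

The minimal polynomial of α is x^3 - 133, irreducible over Q since 133 is not a perfect cube (so x^3 - 133 has no rational root). Hence [Q(α):Q] = deg(m_α) = 3.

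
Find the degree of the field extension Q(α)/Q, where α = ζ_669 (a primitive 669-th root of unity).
[Q(α):Q] = 444

The minimal polynomial of ζ_669 over Q is the 669-th cyclotomic polynomial Φ_669(x), which is irreducible over Q and has degree φ(669) = 444. Hence [Q(α):Q] = φ(669) = 444.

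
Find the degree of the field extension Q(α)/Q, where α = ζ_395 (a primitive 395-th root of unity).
[Q(α):Q] = 312

The minimal polynomial of ζ_395 over Q is the 395-th cyclotomic polynomial Φ_395(x), which is irreducible over Q and has degree φ(395) = 312. Hence [Q(α):Q] = φ(395) = 312.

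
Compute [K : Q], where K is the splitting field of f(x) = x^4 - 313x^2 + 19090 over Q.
[K : Q] = 4

Solving the quadratic in x^2: x^2 = (313 ± √(313^2 - 4·19090))/2 = (313 ± √21609)/2 = (313 ± 147)/2, giving x^2 = 83 or x^2 = 230. So f(x) = (x^2 - 83)(x^2 - 230) and the roots of f are ±√83, ±√230. Hence the splitting field is K = Q(√83, √230). Since 83 and 230 are distinct squarefree integers > 1, their product 19090 is not a perfect square, so √230 ∉ Q(√83). By the tower law [K:Q] = [Q(√83,√230):Q(√83)] · [Q(√83):Q] = 2 · 2 = 4.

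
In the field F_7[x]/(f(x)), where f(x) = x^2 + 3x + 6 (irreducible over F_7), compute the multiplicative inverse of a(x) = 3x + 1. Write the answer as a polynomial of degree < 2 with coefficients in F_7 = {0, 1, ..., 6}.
a(x)^(-1) ≡ x + 5 (mod f(x))

Since f is irreducible over F_7, F_7[x]/(f) is a field and a(x) ≠ 0 has an inverse. Apply the extended Euclidean algorithm to f(x) and a(x) in F_7[x]: f(x) = (5x + 4)·a(x) + (2). The last nonzero remainder is the constant 2 = gcd(f, a) in F_7. Back-substituting through the division chain expresses 2 = s(x)·a(x) + t(x)·f(x) with s(x) ≡ 2x + 3 (mod f), so (2x + 3)·a(x) ≡ 2 (mod f). Multiplying by 2^(-1) ≡ 4 in F_7 gives a(x)^(-1) ≡ 4·(2x + 3) ≡ x + 5 (mod f). Check: (3x + 1)·(x + 5) = 3x^2 + 2x + 5 ≡ 1 (mod x^2 + 3x + 6).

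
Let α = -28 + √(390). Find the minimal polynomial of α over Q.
m_α(x) = x^2 + 56x + 394

From α + 28 = √(390), squaring gives (α + 28)^2 = 390, i.e. α^2 + 56α + 784 = 390, so α^2 + 56α + 394 = 0. The discriminant of x^2 + 56x + 394 is (56)^2 - 4·(394) = 3136 - 1576 = 1560, and 4·(390) is not a perfect square in Q since 390 is squarefree and ≠ 1. Hence x^2 + 56x + 394 is irreducible over Q and is the minimal polynomial of α.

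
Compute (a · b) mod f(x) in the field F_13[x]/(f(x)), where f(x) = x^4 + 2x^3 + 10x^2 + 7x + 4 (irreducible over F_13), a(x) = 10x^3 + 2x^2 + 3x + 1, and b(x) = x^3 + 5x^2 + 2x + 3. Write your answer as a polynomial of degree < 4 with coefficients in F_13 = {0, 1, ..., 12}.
a · b ≡ 10x^2 + 7x + 7 (mod f(x))

Multiply in F_13[x]: a(x)·b(x) = (10x^3 + 2x^2 + 3x + 1)·(x^3 + 5x^2 + 2x + 3) = 10x^6 + 7x^4 + 11x^3 + 4x^2 + 11x + 3. This has degree ≥ 4, so divide by f(x) over F_13: 10x^6 + 7x^4 + 11x^3 + 4x^2 + 11x + 3 = (10x^2 + 6x + 12)·(x^4 + 2x^3 + 10x^2 + 7x + 4) + (10x^2 + 7x + 7). Hence a·b ≡ 10x^2 + 7x + 7 (mod f). (F_13[x]/(f) is a field with 13^4 = 28561 elements since f is irreducible of degree 4.)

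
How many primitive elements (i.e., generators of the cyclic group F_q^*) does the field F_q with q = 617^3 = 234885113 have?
There are φ(234885112) = 90547200 primitive elements

F_q^* is cyclic of order q - 1 = 234885112. A cyclic group of order m has exactly φ(m) generators. Here m = 234885112 = 2^3 · 7 · 11 · 97 · 3931, so the number of primitive elements is φ(234885112) = 90547200.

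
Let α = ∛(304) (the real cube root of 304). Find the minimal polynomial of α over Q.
m_α(x) = x^3 - 304

α satisfies α^3 = 304, so x^3 - 304 annihilates α. By the rational root test, a rational root p/q (in lowest terms) of x^3 - 304 would satisfy p^3 = 304 q^3, forcing q = 1 and p^3 = 304; but 304 is not a perfect cube, contradiction. A monic cubic over Q with no rational root is irreducible (any nontrivial factorization would include a linear factor). Hence x^3 - 304 is the minimal polynomial of α, and in particular [Q(α):Q] = 3.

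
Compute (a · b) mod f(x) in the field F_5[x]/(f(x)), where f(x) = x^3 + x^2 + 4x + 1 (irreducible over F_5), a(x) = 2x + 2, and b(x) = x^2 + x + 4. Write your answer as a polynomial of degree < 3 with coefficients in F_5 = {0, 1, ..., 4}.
a · b ≡ 2x^2 + 2x + 1 (mod f(x))

Multiply in F_5[x]: a(x)·b(x) = (2x + 2)·(x^2 + x + 4) = 2x^3 + 4x^2 + 3. This has degree ≥ 3, so divide by f(x) over F_5: 2x^3 + 4x^2 + 3 = (2)·(x^3 + x^2 + 4x + 1) + (2x^2 + 2x + 1). Hence a·b ≡ 2x^2 + 2x + 1 (mod f). (F_5[x]/(f) is a field with 5^3 = 125 elements since f is irreducible of degree 3.)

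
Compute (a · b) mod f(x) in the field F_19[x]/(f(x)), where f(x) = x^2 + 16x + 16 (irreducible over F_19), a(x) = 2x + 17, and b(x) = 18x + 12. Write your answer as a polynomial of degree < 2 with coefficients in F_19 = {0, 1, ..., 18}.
a · b ≡ x + 8 (mod f(x))

Multiply in F_19[x]: a(x)·b(x) = (2x + 17)·(18x + 12) = 17x^2 + 7x + 14. This has degree ≥ 2, so divide by f(x) over F_19: 17x^2 + 7x + 14 = (17)·(x^2 + 16x + 16) + (x + 8). Hence a·b ≡ x + 8 (mod f). (F_19[x]/(f) is a field with 19^2 = 361 elements since f is irreducible of degree 2.)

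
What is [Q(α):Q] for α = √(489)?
[Q(α):Q] = 2

[Q(α):Q] equals the degree of the minimal polynomial of α. Here α^2 = 489 and x^2 - 489 is irreducible (d = 489 is squarefree, ≠ 1, hence not a square), so deg(m_α) = 2. Thus [Q(α):Q] = 2.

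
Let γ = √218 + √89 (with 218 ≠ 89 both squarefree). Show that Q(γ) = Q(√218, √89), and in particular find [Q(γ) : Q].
[Q(γ) : Q] = 4 (equivalently, Q(γ) = Q(√218, √89))

Obviously Q(γ) ⊆ Q(√218, √89), and [Q(√218, √89):Q] = 4 (since 218, 89 are distinct squarefree integers > 1 with 19402 not a perfect square). To show equality we compute the minimal polynomial of γ. From γ = √218 + √89: γ^2 = 218 + 2√(19402) + 89 = 307 + 2√(19402), so γ^2 - 307 = 2√(19402); squaring, (γ^2 - 307)^2 = 4·19402, i.e. γ^4 - 614γ^2 + 94249 - 77608 = 0, i.e. γ^4 - 614γ^2 + 16641 = 0. So γ is a root of x^4 - 614x^2 + 16641. This polynomial is irreducible over Q: it has no rational root (each ±√218 ± √89 is irrational), and any factorization into two quadratics over Q would force √(19402) ∈ Q (pairing opposite roots) or √218, √89 ∈ Q (other pairings), all impossible. Hence [Q(γ):Q] = 4 = [Q(√218, √89):Q], so Q(γ) = Q(√218, √89).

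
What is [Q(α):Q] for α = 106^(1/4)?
[Q(α):Q] = 4

α is a root of x^4 - 106. By Eisenstein's criterion at the prime p = 2 (which divides the constant term 106 but p^2 = 4 does not, since 106 is squarefree), x^4 - 106 is irreducible over Q. Hence [Q(α):Q] = 4.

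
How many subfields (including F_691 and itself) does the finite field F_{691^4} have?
F_{691^4} has 3 subfields

The subfields of F_{p^n} are exactly the fields F_{p^d} for d | n (each is the fixed field of the unique index-d subgroup of Gal(F_{p^n}/F_p) ≅ Z/nZ). The divisors of n = 4 are {1, 2, 4}, giving 3 subfields: F_{691^1}, F_{691^2}, F_{691^4}.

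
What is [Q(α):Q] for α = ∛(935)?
[Q(α):Q] = 3

The minimal polynomial of α is x^3 - 935, irreducible over Q since 935 is not a perfect cube (so x^3 - 935 has no rational root). Hence [Q(α):Q] = deg(m_α) = 3.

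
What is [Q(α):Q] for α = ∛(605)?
[Q(α):Q] = 3

The minimal polynomial of α is x^3 - 605, irreducible over Q since 605 is not a perfect cube (so x^3 - 605 has no rational root). Hence [Q(α):Q] = deg(m_α) = 3.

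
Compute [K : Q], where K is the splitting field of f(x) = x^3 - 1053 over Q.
[K : Q] = 6

The roots of x^3 - 1053 are ∛1053, ω∛1053, ω^2∛1053 where ω = e^(2πi/3) is a primitive cube root of unity, so K = Q(∛1053, ω). Now [Q(∛1053):Q] = 3 (since 1053 is not a perfect cube, x^3 - 1053 is irreducible) and [Q(ω):Q] = 2. Both 2 and 3 divide [K:Q], and [K:Q] ≤ 3·2 = 6, so [K:Q] = 6. (Equivalently: Q(∛1053) ⊂ R but ω ∉ R, so [K : Q(∛1053)] = 2.)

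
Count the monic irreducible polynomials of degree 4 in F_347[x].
There are 3624551718 monic irreducible polynomials of degree 4 over F_347

Each element of F_{347^4} that lies in no proper subfield is a root of exactly one monic irreducible of degree 4 over F_347, and each such polynomial has 4 distinct roots in F_{347^4}. By Möbius inversion the count is N_347(4) = (1/4) Σ_{d|4} μ(4/d) · 347^d = (1/4)(μ(4)·347^1 + μ(2)·347^2 + μ(1)·347^4) = 14498206872/4 = 3624551718.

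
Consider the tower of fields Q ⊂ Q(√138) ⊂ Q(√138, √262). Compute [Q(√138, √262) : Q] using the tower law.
[Q(√138, √262) : Q] = 4

[Q(√138):Q] = 2 (min poly x^2 - 138, irreducible since 138 is squarefree > 1). For the top step, suppose √262 ∈ Q(√138), say √262 = c + d√138 with c, d ∈ Q. Squaring: 262 = c^2 + 138d^2 + 2cd√138. Since √138 ∉ Q this forces 2cd = 0. If d = 0 then √262 = c ∈ Q, contradicting 262 squarefree > 1. If c = 0 then 262 = 138d^2, so 138·262 = (138d)^2 is a perfect square in Q — but 138·262 = 36156 is not a perfect square (since 138 and 262 are distinct squarefree integers). Contradiction. Hence √262 ∉ Q(√138), so x^2 - 262 stays irreducible over Q(√138) and [Q(√138, √262) : Q(√138)] = 2. By the tower law, [Q(√138, √262) : Q] = 2 · 2 = 4.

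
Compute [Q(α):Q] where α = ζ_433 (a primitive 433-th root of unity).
[Q(α):Q] = 432

The minimal polynomial of ζ_433 over Q is the 433-th cyclotomic polynomial Φ_433(x), which is irreducible over Q and has degree φ(433) = 432. Hence [Q(α):Q] = φ(433) = 432.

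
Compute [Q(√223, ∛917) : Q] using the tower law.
[Q(√223, ∛917) : Q] = 6

Let L = Q(√223, ∛917). Since Q(√223) ⊂ L and [Q(√223):Q] = 2, the tower law gives 2 | [L:Q]. Likewise Q(∛917) ⊂ L with [Q(∛917):Q] = 3 (because 917 is not a perfect cube), so 3 | [L:Q]. As gcd(2,3) = 1, [L:Q] is divisible by 6. Conversely L is generated over Q by √223 and ∛917, so [L:Q] ≤ 2·3 = 6. Therefore [Q(√223, ∛917) : Q] = 6.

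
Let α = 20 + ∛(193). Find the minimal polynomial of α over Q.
m_α(x) = x^3 - 60x^2 + 1200x - 8193

Set β = α - 20 = ∛(193), so β^3 = 193. Then (α - 20)^3 - 193 = 0, i.e. α is a root of g(x) = (x - 20)^3 - 193 = x^3 - 60x^2 + 1200x - 8193. Since g(x) = h(x - 20) where h(x) = x^3 - 193, and h is irreducible over Q (because 193 is not a perfect cube, so h has no rational root, and a monic cubic with no rational root is irreducible), g is also irreducible (irreducibility is preserved under the substitution x → x - 20). Hence m_α(x) = x^3 - 60x^2 + 1200x - 8193.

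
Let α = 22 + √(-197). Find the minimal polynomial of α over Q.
m_α(x) = x^2 - 44x + 681

From α - 22 = √(-197), squaring gives (α - 22)^2 = -197, i.e. α^2 - 44α + 484 = -197, so α^2 - 44α + 681 = 0. The discriminant of x^2 - 44x + 681 is (-44)^2 - 4·(681) = 1936 - 2724 = -788, and 4·(-197) is not a perfect square in Q since -197 is squarefree and ≠ 1. Hence x^2 - 44x + 681 is irreducible over Q and is the minimal polynomial of α.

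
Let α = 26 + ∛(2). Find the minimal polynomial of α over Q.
m_α(x) = x^3 - 78x^2 + 2028x - 17578

Set β = α - 26 = ∛(2), so β^3 = 2. Then (α - 26)^3 - 2 = 0, i.e. α is a root of g(x) = (x - 26)^3 - 2 = x^3 - 78x^2 + 2028x - 17578. Since g(x) = h(x - 26) where h(x) = x^3 - 2, and h is irreducible over Q (because 2 is not a perfect cube, so h has no rational root, and a monic cubic with no rational root is irreducible), g is also irreducible (irreducibility is preserved under the substitution x → x - 26). Hence m_α(x) = x^3 - 78x^2 + 2028x - 17578.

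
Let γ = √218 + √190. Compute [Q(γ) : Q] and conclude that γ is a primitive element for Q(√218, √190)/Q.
[Q(γ) : Q] = 4 (equivalently, Q(γ) = Q(√218, √190))

Obviously Q(γ) ⊆ Q(√218, √190), and [Q(√218, √190):Q] = 4 (since 218, 190 are distinct squarefree integers > 1 with 41420 not a perfect square). To show equality we compute the minimal polynomial of γ. From γ = √218 + √190: γ^2 = 218 + 2√(41420) + 190 = 408 + 2√(41420), so γ^2 - 408 = 2√(41420); squaring, (γ^2 - 408)^2 = 4·41420, i.e. γ^4 - 816γ^2 + 166464 - 165680 = 0, i.e. γ^4 - 816γ^2 + 784 = 0. So γ is a root of x^4 - 816x^2 + 784. This polynomial is irreducible over Q: it has no rational root (each ±√218 ± √190 is irrational), and any factorization into two quadratics over Q would force √(41420) ∈ Q (pairing opposite roots) or √218, √190 ∈ Q (other pairings), all impossible. Hence [Q(γ):Q] = 4 = [Q(√218, √190):Q], so Q(γ) = Q(√218, √190).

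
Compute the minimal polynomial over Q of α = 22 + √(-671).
m_α(x) = x^2 - 44x + 1155

From α - 22 = √(-671), squaring gives (α - 22)^2 = -671, i.e. α^2 - 44α + 484 = -671, so α^2 - 44α + 1155 = 0. The discriminant of x^2 - 44x + 1155 is (-44)^2 - 4·(1155) = 1936 - 4620 = -2684, and 4·(-671) is not a perfect square in Q since -671 is squarefree and ≠ 1. Hence x^2 - 44x + 1155 is irreducible over Q and is the minimal polynomial of α.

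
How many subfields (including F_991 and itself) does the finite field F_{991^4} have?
F_{991^4} has 3 subfields

The subfields of F_{p^n} are exactly the fields F_{p^d} for d | n (each is the fixed field of the unique index-d subgroup of Gal(F_{p^n}/F_p) ≅ Z/nZ). The divisors of n = 4 are {1, 2, 4}, giving 3 subfields: F_{991^1}, F_{991^2}, F_{991^4}.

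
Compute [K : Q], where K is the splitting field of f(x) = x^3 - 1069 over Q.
[K : Q] = 6

The roots of x^3 - 1069 are ∛1069, ω∛1069, ω^2∛1069 where ω = e^(2πi/3) is a primitive cube root of unity, so K = Q(∛1069, ω). Now [Q(∛1069):Q] = 3 (since 1069 is not a perfect cube, x^3 - 1069 is irreducible) and [Q(ω):Q] = 2. Both 2 and 3 divide [K:Q], and [K:Q] ≤ 3·2 = 6, so [K:Q] = 6. (Equivalently: Q(∛1069) ⊂ R but ω ∉ R, so [K : Q(∛1069)] = 2.)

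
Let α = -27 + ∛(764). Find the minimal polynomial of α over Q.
m_α(x) = x^3 + 81x^2 + 2187x + 18919

Set β = α + 27 = ∛(764), so β^3 = 764. Then (α + 27)^3 - 764 = 0, i.e. α is a root of g(x) = (x + 27)^3 - 764 = x^3 + 81x^2 + 2187x + 18919. Since g(x) = h(x + 27) where h(x) = x^3 - 764, and h is irreducible over Q (because 764 is not a perfect cube, so h has no rational root, and a monic cubic with no rational root is irreducible), g is also irreducible (irreducibility is preserved under the substitution x → x + 27). Hence m_α(x) = x^3 + 81x^2 + 2187x + 18919.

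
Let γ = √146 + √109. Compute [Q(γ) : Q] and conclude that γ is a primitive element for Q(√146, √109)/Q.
[Q(γ) : Q] = 4 (equivalently, Q(γ) = Q(√146, √109))

Obviously Q(γ) ⊆ Q(√146, √109), and [Q(√146, √109):Q] = 4 (since 146, 109 are distinct squarefree integers > 1 with 15914 not a perfect square). To show equality we compute the minimal polynomial of γ. From γ = √146 + √109: γ^2 = 146 + 2√(15914) + 109 = 255 + 2√(15914), so γ^2 - 255 = 2√(15914); squaring, (γ^2 - 255)^2 = 4·15914, i.e. γ^4 - 510γ^2 + 65025 - 63656 = 0, i.e. γ^4 - 510γ^2 + 1369 = 0. So γ is a root of x^4 - 510x^2 + 1369. This polynomial is irreducible over Q: it has no rational root (each ±√146 ± √109 is irrational), and any factorization into two quadratics over Q would force √(15914) ∈ Q (pairing opposite roots) or √146, √109 ∈ Q (other pairings), all impossible. Hence [Q(γ):Q] = 4 = [Q(√146, √109):Q], so Q(γ) = Q(√146, √109).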